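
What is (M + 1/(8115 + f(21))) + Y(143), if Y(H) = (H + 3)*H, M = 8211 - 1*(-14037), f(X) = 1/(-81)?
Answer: 28347323645/657314 ≈ 43126.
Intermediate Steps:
f(X) = -1/81
M = 22248 (M = 8211 + 14037 = 22248)
Y(H) = H*(3 + H) (Y(H) = (3 + H)*H = H*(3 + H))
(M + 1/(8115 + f(21))) + Y(143) = (22248 + 1/(8115 - 1/81)) + 143*(3 + 143) = (22248 + 1/(657314/81)) + 143*146 = (22248 + 81/657314) + 20878 = 14623921953/657314 + 20878 = 28347323645/657314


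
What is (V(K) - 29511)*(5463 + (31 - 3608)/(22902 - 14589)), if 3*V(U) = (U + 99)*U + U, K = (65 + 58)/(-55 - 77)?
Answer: -1298573870625599/8046984 ≈ -1.6137e+8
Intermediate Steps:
K = -41/44 (K = 123/(-132) = 123*(-1/132) = -41/44 ≈ -0.93182)
V(U) = U/3 + U*(99 + U)/3 (V(U) = ((U + 99)*U + U)/3 = ((99 + U)*U + U)/3 = (U*(99 + U) + U)/3 = (U + U*(99 + U))/3 = U/3 + U*(99 + U)/3)
(V(K) - 29511)*(5463 + (31 - 3608)/(22902 - 14589)) = ((⅓)*(-41/44)*(100 - 41/44) - 29511)*(5463 + (31 - 3608)/(22902 - 14589)) = ((⅓)*(-41/44)*(4359/44) - 29511)*(5463 - 3577/8313) = (-59573/1936 - 29511)*(5463 - 3577*1/8313) = -57192869*(5463 - 3577/8313)/1936 = -57192869/1936*45410342/8313 = -1298573870625599/8046984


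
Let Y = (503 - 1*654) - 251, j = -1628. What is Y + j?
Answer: -2030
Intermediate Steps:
Y = -402 (Y = (503 - 654) - 251 = -151 - 251 = -402)
Y + j = -402 - 1628 = -2030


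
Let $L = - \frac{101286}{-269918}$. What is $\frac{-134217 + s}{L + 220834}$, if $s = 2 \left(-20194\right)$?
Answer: $- \frac{23564516195}{29803586449} \approx -0.79066$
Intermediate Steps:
$s = -40388$
$L = \frac{50643}{134959}$ ($L = \left(-101286\right) \left(- \frac{1}{269918}\right) = \frac{50643}{134959} \approx 0.37525$)
$\frac{-134217 + s}{L + 220834} = \frac{-134217 - 40388}{\frac{50643}{134959} + 220834} = - \frac{174605}{\frac{29803586449}{134959}} = \left(-174605\right) \frac{134959}{29803586449} = - \frac{23564516195}{29803586449}$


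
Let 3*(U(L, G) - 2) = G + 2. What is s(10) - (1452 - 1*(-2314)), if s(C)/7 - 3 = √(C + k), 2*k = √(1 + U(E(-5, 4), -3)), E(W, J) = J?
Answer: -3745 + 7*√(90 + 3*√6)/3 ≈ -3722.0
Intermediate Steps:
U(L, G) = 8/3 + G/3 (U(L, G) = 2 + (G + 2)/3 = 2 + (2 + G)/3 = 2 + (⅔ + G/3) = 8/3 + G/3)
k = √6/3 (k = √(1 + (8/3 + (⅓)*(-3)))/2 = √(1 + (8/3 - 1))/2 = √(1 + 5/3)/2 = √(8/3)/2 = (2*√6/3)/2 = √6/3 ≈ 0.81650)
s(C) = 21 + 7*√(C + √6/3)
s(10) - (1452 - 1*(-2314)) = (21 + 7*√(3*√6 + 9*10)/3) - (1452 - 1*(-2314)) = (21 + 7*√(3*√6 + 90)/3) - (1452 + 2314) = (21 + 7*√(90 + 3*√6)/3) - 1*3766 = (21 + 7*√(90 + 3*√6)/3) - 3766 = -3745 + 7*√(90 + 3*√6)/3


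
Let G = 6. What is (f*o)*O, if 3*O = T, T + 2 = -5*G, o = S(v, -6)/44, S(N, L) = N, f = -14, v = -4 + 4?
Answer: 0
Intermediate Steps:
v = 0
o = 0 (o = 0/44 = 0*(1/44) = 0)
T = -32 (T = -2 - 5*6 = -2 - 30 = -32)
O = -32/3 (O = (⅓)*(-32) = -32/3 ≈ -10.667)
(f*o)*O = -14*0*(-32/3) = 0*(-32/3) = 0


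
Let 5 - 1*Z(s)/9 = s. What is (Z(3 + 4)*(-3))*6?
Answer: 324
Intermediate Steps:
Z(s) = 45 - 9*s
(Z(3 + 4)*(-3))*6 = ((45 - 9*(3 + 4))*(-3))*6 = ((45 - 9*7)*(-3))*6 = ((45 - 63)*(-3))*6 = -18*(-3)*6 = 54*6 = 324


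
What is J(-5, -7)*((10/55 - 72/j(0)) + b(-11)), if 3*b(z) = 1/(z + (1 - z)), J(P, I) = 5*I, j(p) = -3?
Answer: -28315/33 ≈ -858.03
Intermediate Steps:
b(z) = ⅓ (b(z) = 1/(3*(z + (1 - z))) = (⅓)/1 = (⅓)*1 = ⅓)
J(-5, -7)*((10/55 - 72/j(0)) + b(-11)) = (5*(-7))*((10/55 - 72/(-3)) + ⅓) = -35*((10*(1/55) - 72*(-⅓)) + ⅓) = -35*((2/11 + 24) + ⅓) = -35*(266/11 + ⅓) = -35*809/33 = -28315/33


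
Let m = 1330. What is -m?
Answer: -1330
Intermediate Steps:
-m = -1*1330 = -1330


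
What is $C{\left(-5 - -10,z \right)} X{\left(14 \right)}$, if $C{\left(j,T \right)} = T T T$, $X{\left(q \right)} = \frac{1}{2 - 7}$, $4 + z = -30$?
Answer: $\frac{39304}{5} \approx 7860.8$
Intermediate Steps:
$z = -34$ ($z = -4 - 30 = -34$)
$X{\left(q \right)} = - \frac{1}{5}$ ($X{\left(q \right)} = \frac{1}{-5} = - \frac{1}{5}$)
$C{\left(j,T \right)} = T^{3}$ ($C{\left(j,T \right)} = T T^{2} = T^{3}$)
$C{\left(-5 - -10,z \right)} X{\left(14 \right)} = \left(-34\right)^{3} \left(- \frac{1}{5}\right) = \left(-39304\right) \left(- \frac{1}{5}\right) = \frac{39304}{5}$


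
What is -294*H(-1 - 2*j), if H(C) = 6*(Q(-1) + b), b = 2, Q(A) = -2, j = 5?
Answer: 0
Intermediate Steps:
H(C) = 0 (H(C) = 6*(-2 + 2) = 6*0 = 0)
-294*H(-1 - 2*j) = -294*0 = 0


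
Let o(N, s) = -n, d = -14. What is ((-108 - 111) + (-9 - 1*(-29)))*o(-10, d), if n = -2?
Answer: -398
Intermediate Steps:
o(N, s) = 2 (o(N, s) = -1*(-2) = 2)
((-108 - 111) + (-9 - 1*(-29)))*o(-10, d) = ((-108 - 111) + (-9 - 1*(-29)))*2 = (-219 + (-9 + 29))*2 = (-219 + 20)*2 = -199*2 = -398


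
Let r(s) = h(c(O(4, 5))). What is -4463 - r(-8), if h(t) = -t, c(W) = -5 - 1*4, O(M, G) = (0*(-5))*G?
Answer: -4472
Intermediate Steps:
O(M, G) = 0 (O(M, G) = 0*G = 0)
c(W) = -9 (c(W) = -5 - 4 = -9)
r(s) = 9 (r(s) = -1*(-9) = 9)
-4463 - r(-8) = -4463 - 1*9 = -4463 - 9 = -4472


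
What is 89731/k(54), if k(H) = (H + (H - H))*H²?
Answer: 89731/157464 ≈ 0.56985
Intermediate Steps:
k(H) = H³ (k(H) = (H + 0)*H² = H*H² = H³)
89731/k(54) = 89731/(54³) = 89731/157464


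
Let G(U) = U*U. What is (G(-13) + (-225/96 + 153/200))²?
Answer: 17939119969/640000 ≈ 28030.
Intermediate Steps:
G(U) = U²
(G(-13) + (-225/96 + 153/200))² = ((-13)² + (-225/96 + 153/200))² = (169 + (-225*1/96 + 153*(1/200)))² = (169 + (-75/32 + 153/200))² = (169 - 1263/800)² = (133937/800)² = 17939119969/640000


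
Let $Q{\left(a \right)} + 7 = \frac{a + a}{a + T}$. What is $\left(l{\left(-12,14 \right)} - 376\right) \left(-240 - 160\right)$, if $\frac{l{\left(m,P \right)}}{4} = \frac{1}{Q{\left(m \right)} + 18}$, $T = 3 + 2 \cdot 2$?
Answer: $\frac{11873600}{79} \approx 1.503 \cdot 10^{5}$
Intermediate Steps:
$T = 7$ ($T = 3 + 4 = 7$)
$Q{\left(a \right)} = -7 + \frac{2 a}{7 + a}$ ($Q{\left(a \right)} = -7 + \frac{a + a}{a + 7} = -7 + \frac{2 a}{7 + a}$)
$l{\left(m,P \right)} = \frac{4}{18 + \frac{-49 - 5 m}{7 + m}}$ ($l{\left(m,P \right)} = \frac{4}{\frac{-49 - 5 m}{7 + m} + 18} = \frac{4}{18 + \frac{-49 - 5 m}{7 + m}}$)
$\left(l{\left(-12,14 \right)} - 376\right) \left(-240 - 160\right) = \left(\frac{4 \left(7 - 12\right)}{77 + 13 \left(-12\right)} - 376\right) \left(-240 - 160\right) = \left(4 \frac{1}{77 - 156} \left(-5\right) - 376\right) \left(-400\right) = \left(4 \frac{1}{-79} \left(-5\right) - 376\right) \left(-400\right) = \left(4 \left(- \frac{1}{79}\right) \left(-5\right) - 376\right) \left(-400\right) = \left(\frac{20}{79} - 376\right) \left(-400\right) = \left(- \frac{29684}{79}\right) \left(-400\right) = \frac{11873600}{79}$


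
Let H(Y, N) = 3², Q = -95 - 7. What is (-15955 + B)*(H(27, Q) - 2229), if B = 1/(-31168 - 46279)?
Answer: 2743180486920/77447 ≈ 3.5420e+7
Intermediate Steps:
Q = -102
H(Y, N) = 9
B = -1/77447 (B = 1/(-77447) = -1/77447 ≈ -1.2912e-5)
(-15955 + B)*(H(27, Q) - 2229) = (-15955 - 1/77447)*(9 - 2229) = -1235666886/77447*(-2220) = 2743180486920/77447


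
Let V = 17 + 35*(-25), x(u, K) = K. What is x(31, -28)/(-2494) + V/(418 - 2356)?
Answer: 182843/402781 ≈ 0.45395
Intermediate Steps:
V = -858 (V = 17 - 875 = -858)
x(31, -28)/(-2494) + V/(418 - 2356) = -28/(-2494) - 858/(418 - 2356) = -28*(-1/2494) - 858/(-1938) = 14/1247 - 858*(-1/1938) = 14/1247 + 143/323 = 182843/402781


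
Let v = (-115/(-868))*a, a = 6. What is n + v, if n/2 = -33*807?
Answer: -23115363/434 ≈ -53261.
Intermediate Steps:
v = 345/434 (v = -115/(-868)*6 = -115*(-1/868)*6 = (115/868)*6 = 345/434 ≈ 0.79493)
n = -53262 (n = 2*(-33*807) = 2*(-26631) = -53262)
n + v = -53262 + 345/434 = -23115363/434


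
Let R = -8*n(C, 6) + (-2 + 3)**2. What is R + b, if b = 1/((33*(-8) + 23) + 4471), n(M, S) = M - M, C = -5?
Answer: 4231/4230 ≈ 1.0002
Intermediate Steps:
n(M, S) = 0
R = 1 (R = -8*0 + (-2 + 3)**2 = 0 + 1**2 = 0 + 1 = 1)
b = 1/4230 (b = 1/((-264 + 23) + 4471) = 1/(-241 + 4471) = 1/4230 ≈ 0.00023641)
R + b = 1 + 1/4230 = 4231/4230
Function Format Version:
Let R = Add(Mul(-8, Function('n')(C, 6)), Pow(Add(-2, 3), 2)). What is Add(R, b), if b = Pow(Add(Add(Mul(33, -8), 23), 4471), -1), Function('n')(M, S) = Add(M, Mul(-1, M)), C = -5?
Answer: Rational(4231, 4230) ≈ 1.0002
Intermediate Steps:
Function('n')(M, S) = 0
R = 1 (R = Add(Mul(-8, 0), Pow(Add(-2, 3), 2)) = Add(0, Pow(1, 2)) = Add(0, 1) = 1)
b = Rational(1, 4230) (b = Pow(Add(Add(-264, 23), 4471), -1) = Pow(Add(-241, 4471), -1) = Pow(4230, -1) = Rational(1, 4230) ≈ 0.00023641)
Add(R, b) = Add(1, Rational(1, 4230)) = Rational(4231, 4230)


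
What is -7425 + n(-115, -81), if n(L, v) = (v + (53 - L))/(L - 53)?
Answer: -415829/56 ≈ -7425.5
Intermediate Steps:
n(L, v) = (53 + v - L)/(-53 + L)
-7425 + n(-115, -81) = -7425 + (53 - 81 - 1*(-115))/(-53 - 115) = -7425 + (53 - 81 + 115)/(-168) = -7425 - 1/168*87 = -7425 - 29/56 = -415829/56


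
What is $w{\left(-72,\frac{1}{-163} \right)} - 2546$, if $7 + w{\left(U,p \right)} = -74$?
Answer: $-2627$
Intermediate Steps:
$w{\left(U,p \right)} = -81$ ($w{\left(U,p \right)} = -7 - 74 = -81$)
$w{\left(-72,\frac{1}{-163} \right)} - 2546 = -81 - 2546 = -2627$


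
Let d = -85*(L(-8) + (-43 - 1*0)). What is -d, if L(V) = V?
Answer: -4335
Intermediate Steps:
d = 4335 (d = -85*(-8 + (-43 - 1*0)) = -85*(-8 + (-43 + 0)) = -85*(-8 - 43) = -85*(-51) = 4335)
-d = -1*4335 = -4335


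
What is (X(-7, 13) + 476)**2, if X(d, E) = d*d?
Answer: 275625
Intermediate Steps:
X(d, E) = d**2
(X(-7, 13) + 476)**2 = ((-7)**2 + 476)**2 = (49 + 476)**2 = 525**2 = 275625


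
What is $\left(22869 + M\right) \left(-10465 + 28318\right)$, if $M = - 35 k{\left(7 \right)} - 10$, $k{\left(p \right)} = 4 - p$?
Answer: $409976292$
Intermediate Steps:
$M = 95$ ($M = - 35 \left(4 - 7\right) - 10 = \left(-35\right) \left(-3\right) - 10 = 105 - 10 = 95$)
$\left(22869 + M\right) \left(-10465 + 28318\right) = \left(22869 + 95\right) \left(-10465 + 28318\right) = 22964 \cdot 17853 = 409976292$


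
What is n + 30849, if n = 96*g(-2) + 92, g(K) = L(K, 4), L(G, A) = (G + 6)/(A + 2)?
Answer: 31005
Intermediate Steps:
L(G, A) = (6 + G)/(2 + A)
g(K) = 1 + K/6 (g(K) = (6 + K)/(2 + 4) = (6 + K)/6 = 1 + K/6)
n = 156 (n = 96*(1 + (1/6)*(-2)) + 92 = 96*(1 - 1/3) + 92 = 96*(2/3) + 92 = 64 + 92 = 156)
n + 30849 = 156 + 30849 = 31005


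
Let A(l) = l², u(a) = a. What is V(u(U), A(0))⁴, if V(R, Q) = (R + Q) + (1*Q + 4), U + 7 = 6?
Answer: 81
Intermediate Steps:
U = -1 (U = -7 + 6 = -1)
V(R, Q) = 4 + R + 2*Q (V(R, Q) = (Q + R) + (Q + 4) = (Q + R) + (4 + Q) = 4 + R + 2*Q)
V(u(U), A(0))⁴ = (4 - 1 + 2*0²)⁴ = (4 - 1 + 2*0)⁴ = (4 - 1 + 0)⁴ = 3⁴ = 81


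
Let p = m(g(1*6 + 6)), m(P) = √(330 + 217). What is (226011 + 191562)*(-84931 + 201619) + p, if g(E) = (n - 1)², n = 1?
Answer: 48725758224 + √547 ≈ 4.8726e+10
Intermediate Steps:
g(E) = 0 (g(E) = (1 - 1)² = 0² = 0)
m(P) = √547
p = √547 ≈ 23.388
(226011 + 191562)*(-84931 + 201619) + p = (226011 + 191562)*(-84931 + 201619) + √547 = 417573*116688 + √547 = 48725758224 + √547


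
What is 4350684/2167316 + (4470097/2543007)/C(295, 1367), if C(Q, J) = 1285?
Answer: 3556674160393058/1770569297646855 ≈ 2.0088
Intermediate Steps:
4350684/2167316 + (4470097/2543007)/C(295, 1367) = 4350684/2167316 + (4470097/2543007)/1285 = 4350684*(1/2167316) + (4470097*(1/2543007))*(1/1285) = 1087671/541829 + (4470097/2543007)*(1/1285) = 1087671/541829 + 4470097/3267763995 = 3556674160393058/1770569297646855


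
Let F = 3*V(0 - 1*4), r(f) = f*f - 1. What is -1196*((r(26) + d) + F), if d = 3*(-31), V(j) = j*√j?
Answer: -696072 + 28704*I ≈ -6.9607e+5 + 28704.0*I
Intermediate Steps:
r(f) = -1 + f² (r(f) = f² - 1 = -1 + f²)
V(j) = j^(3/2)
d = -93
F = -24*I (F = 3*(0 - 1*4)^(3/2) = 3*(0 - 4)^(3/2) = 3*(-4)^(3/2) = 3*(-8*I) = -24*I ≈ -24.0*I)
-1196*((r(26) + d) + F) = -1196*(((-1 + 26²) - 93) - 24*I) = -1196*(((-1 + 676) - 93) - 24*I) = -1196*((675 - 93) - 24*I) = -1196*(582 - 24*I) = -696072 + 28704*I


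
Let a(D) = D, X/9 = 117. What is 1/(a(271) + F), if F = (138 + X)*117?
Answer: 1/139618 ≈ 7.1624e-6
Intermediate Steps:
X = 1053 (X = 9*117 = 1053)
F = 139347 (F = (138 + 1053)*117 = 1191*117 = 139347)
1/(a(271) + F) = 1/(271 + 139347) = 1/139618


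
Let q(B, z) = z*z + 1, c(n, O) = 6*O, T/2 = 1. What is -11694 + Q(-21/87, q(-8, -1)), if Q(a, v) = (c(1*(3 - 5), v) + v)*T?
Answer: -11666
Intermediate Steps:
T = 2 (T = 2*1 = 2)
q(B, z) = 1 + z² (q(B, z) = z² + 1 = 1 + z²)
Q(a, v) = 14*v (Q(a, v) = (6*v + v)*2 = (7*v)*2 = 14*v)
-11694 + Q(-21/87, q(-8, -1)) = -11694 + 14*(1 + (-1)²) = -11694 + 14*(1 + 1) = -11694 + 14*2 = -11694 + 28 = -11666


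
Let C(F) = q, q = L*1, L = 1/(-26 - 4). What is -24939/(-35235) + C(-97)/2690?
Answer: 14907719/21062700 ≈ 0.70778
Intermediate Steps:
L = -1/30 (L = 1/(-30) = -1/30 ≈ -0.033333)
q = -1/30 (q = -1/30*1 = -1/30 ≈ -0.033333)
C(F) = -1/30
-24939/(-35235) + C(-97)/2690 = -24939/(-35235) - 1/30/2690 = -24939*(-1/35235) - 1/30*1/2690 = 2771/3915 - 1/80700 = 14907719/21062700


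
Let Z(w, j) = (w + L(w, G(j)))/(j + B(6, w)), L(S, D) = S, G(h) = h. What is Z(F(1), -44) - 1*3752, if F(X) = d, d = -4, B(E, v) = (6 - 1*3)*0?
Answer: -41270/11 ≈ -3751.8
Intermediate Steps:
B(E, v) = 0 (B(E, v) = (6 - 3)*0 = 3*0 = 0)
F(X) = -4
Z(w, j) = 2*w/j (Z(w, j) = (w + w)/(j + 0) = (2*w)/j = 2*w/j)
Z(F(1), -44) - 1*3752 = 2*(-4)/(-44) - 1*3752 = 2*(-4)*(-1/44) - 3752 = 2/11 - 3752 = -41270/11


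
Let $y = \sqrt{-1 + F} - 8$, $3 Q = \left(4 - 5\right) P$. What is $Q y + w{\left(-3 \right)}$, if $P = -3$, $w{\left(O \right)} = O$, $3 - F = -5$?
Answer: $-11 + \sqrt{7} \approx -8.3542$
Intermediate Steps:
$F = 8$ ($F = 3 - -5 = 3 + 5 = 8$)
$Q = 1$ ($Q = \frac{\left(4 - 5\right) \left(-3\right)}{3} = \frac{\left(-1\right) \left(-3\right)}{3} = \frac{1}{3} \cdot 3 = 1$)
$y = -8 + \sqrt{7}$ ($y = \sqrt{-1 + 8} - 8 = \sqrt{7} - 8 = -8 + \sqrt{7} \approx -5.3542$)
$Q y + w{\left(-3 \right)} = 1 \left(-8 + \sqrt{7}\right) - 3 = \left(-8 + \sqrt{7}\right) - 3 = -11 + \sqrt{7}$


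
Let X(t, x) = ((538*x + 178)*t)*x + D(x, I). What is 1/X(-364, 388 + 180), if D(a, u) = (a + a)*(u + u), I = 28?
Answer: -1/63216841408 ≈ -1.5819e-11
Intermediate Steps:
D(a, u) = 4*a*u (D(a, u) = (2*a)*(2*u) = 4*a*u)
X(t, x) = 112*x + t*x*(178 + 538*x) (X(t, x) = ((538*x + 178)*t)*x + 4*x*28 = ((178 + 538*x)*t)*x + 112*x = (t*(178 + 538*x))*x + 112*x = t*x*(178 + 538*x) + 112*x = 112*x + t*x*(178 + 538*x))
1/X(-364, 388 + 180) = 1/(2*(388 + 180)*(56 + 89*(-364) + 269*(-364)*(388 + 180))) = 1/(2*568*(56 - 32396 + 269*(-364)*568)) = 1/(2*568*(56 - 32396 - 55616288)) = 1/(2*568*(-55648628)) = 1/(-63216841408) = -1/63216841408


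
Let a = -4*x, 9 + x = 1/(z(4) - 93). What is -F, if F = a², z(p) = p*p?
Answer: -7706176/5929 ≈ -1299.7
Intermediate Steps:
z(p) = p²
x = -694/77 (x = -9 + 1/(4² - 93) = -9 + 1/(16 - 93) = -9 + 1/(-77) = -9 - 1/77 = -694/77 ≈ -9.0130)
a = 2776/77 (a = -4*(-694/77) = 2776/77 ≈ 36.052)
F = 7706176/5929 (F = (2776/77)² = 7706176/5929 ≈ 1299.7)
-F = -1*7706176/5929 = -7706176/5929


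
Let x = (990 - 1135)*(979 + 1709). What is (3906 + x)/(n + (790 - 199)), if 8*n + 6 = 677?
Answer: -3086832/5399 ≈ -571.74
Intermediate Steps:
n = 671/8 (n = -3/4 + (1/8)*677 = -3/4 + 677/8 = 671/8 ≈ 83.875)
x = -389760 (x = -145*2688 = -389760)
(3906 + x)/(n + (790 - 199)) = (3906 - 389760)/(671/8 + (790 - 199)) = -385854/(671/8 + 591) = -385854/5399/8 = -385854*8/5399 = -3086832/5399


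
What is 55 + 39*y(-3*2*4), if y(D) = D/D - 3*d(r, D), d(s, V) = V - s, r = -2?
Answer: 2668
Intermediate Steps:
y(D) = -5 - 3*D (y(D) = D/D - 3*(D - 1*(-2)) = 1 - 3*(D + 2) = 1 - 3*(2 + D) = 1 - (6 + 3*D) = 1 + (-6 - 3*D) = -5 - 3*D)
55 + 39*y(-3*2*4) = 55 + 39*(-5 - 3*(-3*2)*4) = 55 + 39*(-5 - (-18)*4) = 55 + 39*(-5 - 3*(-24)) = 55 + 39*(-5 + 72) = 55 + 39*67 = 55 + 2613 = 2668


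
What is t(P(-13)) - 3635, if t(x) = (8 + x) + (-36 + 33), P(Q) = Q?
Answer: -3643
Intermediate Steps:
t(x) = 5 + x (t(x) = (8 + x) - 3 = 5 + x)
t(P(-13)) - 3635 = (5 - 13) - 3635 = -8 - 3635 = -3643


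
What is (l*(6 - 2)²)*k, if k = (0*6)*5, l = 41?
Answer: 0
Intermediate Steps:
k = 0 (k = 0*5 = 0)
(l*(6 - 2)²)*k = (41*(6 - 2)²)*0 = (41*4²)*0 = (41*16)*0 = 656*0 = 0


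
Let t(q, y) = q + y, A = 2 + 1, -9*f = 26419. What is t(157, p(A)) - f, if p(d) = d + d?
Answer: 27886/9 ≈ 3098.4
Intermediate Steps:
f = -26419/9 (f = -1/9*26419 = -26419/9 ≈ -2935.4)
A = 3
p(d) = 2*d
t(157, p(A)) - f = (157 + 2*3) - 1*(-26419/9) = (157 + 6) + 26419/9 = 163 + 26419/9 = 27886/9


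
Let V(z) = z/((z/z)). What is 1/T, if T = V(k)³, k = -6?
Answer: -1/216 ≈ -0.0046296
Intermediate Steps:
V(z) = z (V(z) = z/1 = z*1 = z)
T = -216 (T = (-6)³ = -216)
1/T = 1/(-216) = -1/216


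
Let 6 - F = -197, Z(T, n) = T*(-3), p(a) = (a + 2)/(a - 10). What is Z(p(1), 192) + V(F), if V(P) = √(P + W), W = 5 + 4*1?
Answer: 1 + 2*√53 ≈ 15.560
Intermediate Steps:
W = 9 (W = 5 + 4 = 9)
p(a) = (2 + a)/(-10 + a)
Z(T, n) = -3*T
F = 203 (F = 6 - 1*(-197) = 6 + 197 = 203)
V(P) = √(9 + P) (V(P) = √(P + 9) = √(9 + P))
Z(p(1), 192) + V(F) = -3*(2 + 1)/(-10 + 1) + √(9 + 203) = -3*3/(-9) + √212 = -(-1)*3/3 + 2*√53 = -3*(-⅓) + 2*√53 = 1 + 2*√53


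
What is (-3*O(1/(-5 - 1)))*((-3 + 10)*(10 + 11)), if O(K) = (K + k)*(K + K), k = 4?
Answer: 1127/2 ≈ 563.50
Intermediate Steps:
O(K) = 2*K*(4 + K) (O(K) = (K + 4)*(K + K) = (4 + K)*(2*K) = 2*K*(4 + K))
(-3*O(1/(-5 - 1)))*((-3 + 10)*(10 + 11)) = (-6*(4 + 1/(-5 - 1))/(-5 - 1))*((-3 + 10)*(10 + 11)) = (-6*(4 + 1/(-6))/(-6))*(7*21) = -6*(-1)*(4 - ⅙)/6*147 = -6*(-1)*23/(6*6)*147 = -3*(-23/18)*147 = (23/6)*147 = 1127/2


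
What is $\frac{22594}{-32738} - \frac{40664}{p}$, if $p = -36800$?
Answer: $\frac{1358149}{3273800} \approx 0.41485$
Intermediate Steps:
$\frac{22594}{-32738} - \frac{40664}{p} = \frac{22594}{-32738} - \frac{40664}{-36800} = 22594 \left(- \frac{1}{32738}\right) - - \frac{221}{200} = - \frac{11297}{16369} + \frac{221}{200} = \frac{1358149}{3273800}$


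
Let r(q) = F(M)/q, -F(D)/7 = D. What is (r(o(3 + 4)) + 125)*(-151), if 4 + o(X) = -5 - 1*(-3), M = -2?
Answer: -55568/3 ≈ -18523.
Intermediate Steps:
F(D) = -7*D
o(X) = -6 (o(X) = -4 + (-5 - 1*(-3)) = -4 + (-5 + 3) = -4 - 2 = -6)
r(q) = 14/q (r(q) = (-7*(-2))/q = 14/q)
(r(o(3 + 4)) + 125)*(-151) = (14/(-6) + 125)*(-151) = (14*(-1/6) + 125)*(-151) = (-7/3 + 125)*(-151) = (368/3)*(-151) = -55568/3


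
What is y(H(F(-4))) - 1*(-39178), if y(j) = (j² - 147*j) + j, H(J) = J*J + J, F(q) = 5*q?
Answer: 128098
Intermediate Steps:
H(J) = J + J² (H(J) = J² + J = J + J²)
y(j) = j² - 146*j
y(H(F(-4))) - 1*(-39178) = ((5*(-4))*(1 + 5*(-4)))*(-146 + (5*(-4))*(1 + 5*(-4))) - 1*(-39178) = (-20*(1 - 20))*(-146 - 20*(1 - 20)) + 39178 = (-20*(-19))*(-146 - 20*(-19)) + 39178 = 380*(-146 + 380) + 39178 = 380*234 + 39178 = 88920 + 39178 = 128098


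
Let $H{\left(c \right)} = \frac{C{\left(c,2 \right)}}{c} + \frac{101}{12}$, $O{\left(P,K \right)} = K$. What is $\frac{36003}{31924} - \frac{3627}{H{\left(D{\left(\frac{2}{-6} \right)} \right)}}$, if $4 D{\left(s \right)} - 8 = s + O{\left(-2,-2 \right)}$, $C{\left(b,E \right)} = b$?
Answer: $- \frac{1385391837}{3607412} \approx -384.04$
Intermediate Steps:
$D{\left(s \right)} = \frac{3}{2} + \frac{s}{4}$ ($D{\left(s \right)} = 2 + \frac{s - 2}{4} = 2 + \frac{-2 + s}{4} = 2 + \left(- \frac{1}{2} + \frac{s}{4}\right) = \frac{3}{2} + \frac{s}{4}$)
$H{\left(c \right)} = \frac{113}{12}$ ($H{\left(c \right)} = \frac{c}{c} + \frac{101}{12} = 1 + 101 \cdot \frac{1}{12} = 1 + \frac{101}{12} = \frac{113}{12}$)
$\frac{36003}{31924} - \frac{3627}{H{\left(D{\left(\frac{2}{-6} \right)} \right)}} = \frac{36003}{31924} - \frac{3627}{\frac{113}{12}} = 36003 \cdot \frac{1}{31924} - \frac{43524}{113} = \frac{36003}{31924} - \frac{43524}{113} = - \frac{1385391837}{3607412}$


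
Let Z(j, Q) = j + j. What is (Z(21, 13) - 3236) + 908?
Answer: -2286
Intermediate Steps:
Z(j, Q) = 2*j
(Z(21, 13) - 3236) + 908 = (2*21 - 3236) + 908 = (42 - 3236) + 908 = -3194 + 908 = -2286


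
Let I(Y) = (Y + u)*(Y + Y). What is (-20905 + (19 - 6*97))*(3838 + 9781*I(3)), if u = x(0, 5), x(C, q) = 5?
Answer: -10161362568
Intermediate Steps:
u = 5
I(Y) = 2*Y*(5 + Y) (I(Y) = (Y + 5)*(Y + Y) = (5 + Y)*(2*Y) = 2*Y*(5 + Y))
(-20905 + (19 - 6*97))*(3838 + 9781*I(3)) = (-20905 + (19 - 6*97))*(3838 + 9781*(2*3*(5 + 3))) = (-20905 + (19 - 582))*(3838 + 9781*(2*3*8)) = (-20905 - 563)*(3838 + 9781*48) = -21468*(3838 + 469488) = -21468*473326 = -10161362568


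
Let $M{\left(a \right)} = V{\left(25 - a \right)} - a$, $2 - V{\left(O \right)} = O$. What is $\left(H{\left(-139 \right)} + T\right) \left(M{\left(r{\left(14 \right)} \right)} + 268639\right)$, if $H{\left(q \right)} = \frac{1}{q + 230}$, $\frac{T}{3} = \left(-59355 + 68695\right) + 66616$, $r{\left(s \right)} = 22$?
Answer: $\frac{5570018421224}{91} \approx 6.1209 \cdot 10^{10}$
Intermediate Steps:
$V{\left(O \right)} = 2 - O$
$M{\left(a \right)} = -23$ ($M{\left(a \right)} = \left(2 - \left(25 - a\right)\right) - a = \left(2 + \left(-25 + a\right)\right) - a = \left(-23 + a\right) - a = -23$)
$T = 227868$ ($T = 3 \left(\left(-59355 + 68695\right) + 66616\right) = 3 \left(9340 + 66616\right) = 3 \cdot 75956 = 227868$)
$H{\left(q \right)} = \frac{1}{230 + q}$
$\left(H{\left(-139 \right)} + T\right) \left(M{\left(r{\left(14 \right)} \right)} + 268639\right) = \left(\frac{1}{230 - 139} + 227868\right) \left(-23 + 268639\right) = \left(\frac{1}{91} + 227868\right) 268616 = \frac{20735989}{91} \cdot 268616 = \frac{5570018421224}{91}$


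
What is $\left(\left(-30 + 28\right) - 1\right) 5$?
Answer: $-15$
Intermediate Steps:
$\left(\left(-30 + 28\right) - 1\right) 5 = \left(-2 - 1\right) 5 = \left(-3\right) 5 = -15$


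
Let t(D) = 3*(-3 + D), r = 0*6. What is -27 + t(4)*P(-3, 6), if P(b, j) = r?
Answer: -27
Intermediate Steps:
r = 0
t(D) = -9 + 3*D
P(b, j) = 0
-27 + t(4)*P(-3, 6) = -27 + (-9 + 3*4)*0 = -27 + (-9 + 12)*0 = -27 + 3*0 = -27 + 0 = -27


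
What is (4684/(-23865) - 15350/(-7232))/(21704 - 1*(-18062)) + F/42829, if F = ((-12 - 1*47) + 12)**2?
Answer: 7587612901025159/146973725554061760 ≈ 0.051626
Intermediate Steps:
F = 2209 (F = ((-12 - 47) + 12)**2 = (-59 + 12)**2 = (-47)**2 = 2209)
(4684/(-23865) - 15350/(-7232))/(21704 - 1*(-18062)) + F/42829 = (4684/(-23865) - 15350/(-7232))/(21704 - 1*(-18062)) + 2209/42829 = (4684*(-1/23865) - 15350*(-1/7232))/(21704 + 18062) + 2209*(1/42829) = (-4684/23865 + 7675/3616)/39766 + 2209/42829 = (166226531/86295840)*(1/39766) + 2209/42829 = 166226531/3431640373440 + 2209/42829 = 7587612901025159/146973725554061760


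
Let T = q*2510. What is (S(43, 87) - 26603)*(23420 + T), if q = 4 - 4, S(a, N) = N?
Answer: -621004720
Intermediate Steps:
q = 0
T = 0 (T = 0*2510 = 0)
(S(43, 87) - 26603)*(23420 + T) = (87 - 26603)*(23420 + 0) = -26516*23420 = -621004720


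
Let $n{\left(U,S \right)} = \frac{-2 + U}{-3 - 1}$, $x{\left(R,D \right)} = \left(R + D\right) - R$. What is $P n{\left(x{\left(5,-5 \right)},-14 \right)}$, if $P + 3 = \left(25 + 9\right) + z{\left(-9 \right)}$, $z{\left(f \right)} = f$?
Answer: $\frac{77}{2} \approx 38.5$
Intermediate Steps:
$x{\left(R,D \right)} = D$ ($x{\left(R,D \right)} = \left(D + R\right) - R = D$)
$n{\left(U,S \right)} = \frac{1}{2} - \frac{U}{4}$ ($n{\left(U,S \right)} = \frac{-2 + U}{-4} = \left(-2 + U\right) \left(- \frac{1}{4}\right) = \frac{1}{2} - \frac{U}{4}$)
$P = 22$ ($P = -3 + \left(\left(25 + 9\right) - 9\right) = -3 + \left(34 - 9\right) = -3 + 25 = 22$)
$P n{\left(x{\left(5,-5 \right)},-14 \right)} = 22 \left(\frac{1}{2} - - \frac{5}{4}\right) = 22 \left(\frac{1}{2} + \frac{5}{4}\right) = 22 \cdot \frac{7}{4} = \frac{77}{2}$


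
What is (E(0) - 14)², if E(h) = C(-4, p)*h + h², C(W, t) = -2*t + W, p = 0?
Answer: 196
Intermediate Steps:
C(W, t) = W - 2*t
E(h) = h² - 4*h (E(h) = (-4 - 2*0)*h + h² = (-4 + 0)*h + h² = -4*h + h² = h² - 4*h)
(E(0) - 14)² = (0*(-4 + 0) - 14)² = (0*(-4) - 14)² = (0 - 14)² = (-14)² = 196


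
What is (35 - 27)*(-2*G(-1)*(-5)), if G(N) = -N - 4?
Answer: -240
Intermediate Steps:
G(N) = -4 - N
(35 - 27)*(-2*G(-1)*(-5)) = (35 - 27)*(-2*(-4 - 1*(-1))*(-5)) = 8*(-2*(-4 + 1)*(-5)) = 8*(-2*(-3)*(-5)) = 8*(6*(-5)) = 8*(-30) = -240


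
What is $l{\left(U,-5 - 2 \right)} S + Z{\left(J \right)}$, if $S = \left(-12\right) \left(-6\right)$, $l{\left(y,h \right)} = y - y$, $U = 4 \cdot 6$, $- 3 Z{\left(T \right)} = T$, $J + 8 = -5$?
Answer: $\frac{13}{3} \approx 4.3333$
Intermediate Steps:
$J = -13$ ($J = -8 - 5 = -13$)
$Z{\left(T \right)} = - \frac{T}{3}$
$U = 24$
$l{\left(y,h \right)} = 0$
$S = 72$
$l{\left(U,-5 - 2 \right)} S + Z{\left(J \right)} = 0 \cdot 72 - - \frac{13}{3} = 0 + \frac{13}{3} = \frac{13}{3}$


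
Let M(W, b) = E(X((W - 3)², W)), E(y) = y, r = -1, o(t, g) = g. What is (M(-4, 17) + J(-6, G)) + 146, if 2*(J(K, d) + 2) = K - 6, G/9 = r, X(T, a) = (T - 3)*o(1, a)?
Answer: -46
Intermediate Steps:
X(T, a) = a*(-3 + T) (X(T, a) = (T - 3)*a = (-3 + T)*a = a*(-3 + T))
M(W, b) = W*(-3 + (-3 + W)²) (M(W, b) = W*(-3 + (W - 3)²) = W*(-3 + (-3 + W)²))
G = -9 (G = 9*(-1) = -9)
J(K, d) = -5 + K/2 (J(K, d) = -2 + (K - 6)/2 = -2 + (-6 + K)/2 = -2 + (-3 + K/2) = -5 + K/2)
(M(-4, 17) + J(-6, G)) + 146 = (-4*(-3 + (-3 - 4)²) + (-5 + (½)*(-6))) + 146 = (-4*(-3 + (-7)²) + (-5 - 3)) + 146 = (-4*(-3 + 49) - 8) + 146 = (-4*46 - 8) + 146 = (-184 - 8) + 146 = -192 + 146 = -46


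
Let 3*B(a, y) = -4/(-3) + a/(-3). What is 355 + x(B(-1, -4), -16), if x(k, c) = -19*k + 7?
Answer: 3163/9 ≈ 351.44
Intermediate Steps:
B(a, y) = 4/9 - a/9 (B(a, y) = (-4/(-3) + a/(-3))/3 = (-4*(-⅓) + a*(-⅓))/3 = (4/3 - a/3)/3 = 4/9 - a/9)
x(k, c) = 7 - 19*k
355 + x(B(-1, -4), -16) = 355 + (7 - 19*(4/9 - ⅑*(-1))) = 355 + (7 - 19*(4/9 + ⅑)) = 355 + (7 - 19*5/9) = 355 + (7 - 95/9) = 355 - 32/9 = 3163/9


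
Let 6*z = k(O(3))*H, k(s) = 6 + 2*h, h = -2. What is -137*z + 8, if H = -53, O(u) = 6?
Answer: 7285/3 ≈ 2428.3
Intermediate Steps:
k(s) = 2 (k(s) = 6 + 2*(-2) = 6 - 4 = 2)
z = -53/3 (z = (2*(-53))/6 = (⅙)*(-106) = -53/3 ≈ -17.667)
-137*z + 8 = -137*(-53/3) + 8 = 7261/3 + 8 = 7285/3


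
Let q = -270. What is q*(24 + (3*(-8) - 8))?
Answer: 2160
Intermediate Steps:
q*(24 + (3*(-8) - 8)) = -270*(24 + (3*(-8) - 8)) = -270*(24 + (-24 - 8)) = -270*(24 - 32) = -270*(-8) = 2160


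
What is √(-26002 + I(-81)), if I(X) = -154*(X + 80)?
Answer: 6*I*√718 ≈ 160.77*I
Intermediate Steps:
I(X) = -12320 - 154*X (I(X) = -154*(80 + X) = -12320 - 154*X)
√(-26002 + I(-81)) = √(-26002 + (-12320 - 154*(-81))) = √(-26002 + (-12320 + 12474)) = √(-26002 + 154) = √(-25848) = 6*I*√718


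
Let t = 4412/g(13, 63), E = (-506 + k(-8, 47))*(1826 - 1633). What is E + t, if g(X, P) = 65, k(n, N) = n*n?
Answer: -5540478/65 ≈ -85238.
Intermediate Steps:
k(n, N) = n²
E = -85306 (E = (-506 + (-8)²)*(1826 - 1633) = (-506 + 64)*193 = -442*193 = -85306)
t = 4412/65 ≈ 67.877
E + t = -85306 + 4412/65 = -5540478/65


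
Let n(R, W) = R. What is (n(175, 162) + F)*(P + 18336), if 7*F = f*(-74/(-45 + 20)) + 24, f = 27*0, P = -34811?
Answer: -20577275/7 ≈ -2.9396e+6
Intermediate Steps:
f = 0
F = 24/7 (F = (0*(-74/(-45 + 20)) + 24)/7 = (0*(-74/(-25)) + 24)/7 = (0*(-74*(-1/25)) + 24)/7 = (0*(74/25) + 24)/7 = (0 + 24)/7 = (⅐)*24 = 24/7 ≈ 3.4286)
(n(175, 162) + F)*(P + 18336) = (175 + 24/7)*(-34811 + 18336) = (1249/7)*(-16475) = -20577275/7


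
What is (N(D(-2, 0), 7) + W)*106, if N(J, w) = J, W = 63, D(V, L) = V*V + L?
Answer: 7102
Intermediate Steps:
D(V, L) = L + V² (D(V, L) = V² + L = L + V²)
(N(D(-2, 0), 7) + W)*106 = ((0 + (-2)²) + 63)*106 = ((0 + 4) + 63)*106 = (4 + 63)*106 = 67*106 = 7102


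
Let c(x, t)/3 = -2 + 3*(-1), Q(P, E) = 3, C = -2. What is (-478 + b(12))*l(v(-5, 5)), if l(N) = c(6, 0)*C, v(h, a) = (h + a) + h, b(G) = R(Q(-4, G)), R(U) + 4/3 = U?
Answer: -14290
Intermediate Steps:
c(x, t) = -15 (c(x, t) = 3*(-2 + 3*(-1)) = 3*(-2 - 3) = 3*(-5) = -15)
R(U) = -4/3 + U
b(G) = 5/3 (b(G) = -4/3 + 3 = 5/3)
v(h, a) = a + 2*h (v(h, a) = (a + h) + h = a + 2*h)
l(N) = 30 (l(N) = -15*(-2) = 30)
(-478 + b(12))*l(v(-5, 5)) = (-478 + 5/3)*30 = -1429/3*30 = -14290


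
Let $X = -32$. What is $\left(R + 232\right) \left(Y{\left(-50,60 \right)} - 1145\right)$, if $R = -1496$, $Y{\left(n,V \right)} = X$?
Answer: $1487728$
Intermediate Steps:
$Y{\left(n,V \right)} = -32$
$\left(R + 232\right) \left(Y{\left(-50,60 \right)} - 1145\right) = \left(-1496 + 232\right) \left(-32 - 1145\right) = \left(-1264\right) \left(-1177\right) = 1487728$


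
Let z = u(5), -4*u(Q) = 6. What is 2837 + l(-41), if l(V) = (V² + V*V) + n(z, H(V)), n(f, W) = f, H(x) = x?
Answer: 12395/2 ≈ 6197.5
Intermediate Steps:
u(Q) = -3/2 (u(Q) = -¼*6 = -3/2)
z = -3/2 ≈ -1.5000
l(V) = -3/2 + 2*V² (l(V) = (V² + V*V) - 3/2 = (V² + V²) - 3/2 = 2*V² - 3/2 = -3/2 + 2*V²)
2837 + l(-41) = 2837 + (-3/2 + 2*(-41)²) = 2837 + (-3/2 + 2*1681) = 2837 + (-3/2 + 3362) = 2837 + 6721/2 = 12395/2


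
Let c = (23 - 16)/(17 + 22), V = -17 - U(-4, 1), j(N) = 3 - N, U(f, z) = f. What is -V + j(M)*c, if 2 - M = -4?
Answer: 162/13 ≈ 12.462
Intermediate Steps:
M = 6 (M = 2 - 1*(-4) = 2 + 4 = 6)
V = -13 (V = -17 - 1*(-4) = -17 + 4 = -13)
c = 7/39 ≈ 0.17949
-V + j(M)*c = -1*(-13) + (3 - 1*6)*(7/39) = 13 + (3 - 6)*(7/39) = 13 - 3*7/39 = 13 - 7/13 = 162/13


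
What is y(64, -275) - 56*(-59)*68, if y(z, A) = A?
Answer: 224397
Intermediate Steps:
y(64, -275) - 56*(-59)*68 = -275 - 56*(-59)*68 = -275 + 3304*68 = -275 + 224672 = 224397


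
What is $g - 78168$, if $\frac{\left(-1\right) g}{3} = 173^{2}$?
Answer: $-167955$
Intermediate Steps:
$g = -89787$ ($g = - 3 \cdot 173^{2} = \left(-3\right) 29929 = -89787$)
$g - 78168 = -89787 - 78168 = -167955$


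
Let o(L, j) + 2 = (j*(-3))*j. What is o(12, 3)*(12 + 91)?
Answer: -2987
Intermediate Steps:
o(L, j) = -2 - 3*j² (o(L, j) = -2 + (j*(-3))*j = -2 + (-3*j)*j = -2 - 3*j²)
o(12, 3)*(12 + 91) = (-2 - 3*3²)*(12 + 91) = (-2 - 3*9)*103 = (-2 - 27)*103 = -29*103 = -2987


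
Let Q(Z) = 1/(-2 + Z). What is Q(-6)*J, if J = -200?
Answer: 25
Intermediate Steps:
Q(-6)*J = -200/(-2 - 6) = -200/(-8) = -1/8*(-200) = 25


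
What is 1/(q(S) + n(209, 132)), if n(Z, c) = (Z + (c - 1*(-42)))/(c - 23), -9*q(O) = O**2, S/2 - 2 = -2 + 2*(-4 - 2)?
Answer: -109/6593 ≈ -0.016533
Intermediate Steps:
S = -24 (S = 4 + 2*(-2 + 2*(-4 - 2)) = 4 + 2*(-2 + 2*(-6)) = 4 + 2*(-2 - 12) = 4 + 2*(-14) = 4 - 28 = -24)
q(O) = -O**2/9
n(Z, c) = (42 + Z + c)/(-23 + c) (n(Z, c) = (Z + (c + 42))/(-23 + c) = (Z + (42 + c))/(-23 + c) = (42 + Z + c)/(-23 + c))
1/(q(S) + n(209, 132)) = 1/(-1/9*(-24)**2 + (42 + 209 + 132)/(-23 + 132)) = 1/(-1/9*576 + 383/109) = 1/(-64 + (1/109)*383) = 1/(-64 + 383/109) = 1/(-6593/109) = -109/6593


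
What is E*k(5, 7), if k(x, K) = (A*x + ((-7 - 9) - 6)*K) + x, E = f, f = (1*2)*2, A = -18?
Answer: -956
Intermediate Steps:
f = 4 (f = 2*2 = 4)
E = 4
k(x, K) = -22*K - 17*x (k(x, K) = (-18*x + ((-7 - 9) - 6)*K) + x = (-18*x + (-16 - 6)*K) + x = (-18*x - 22*K) + x = (-22*K - 18*x) + x = -22*K - 17*x)
E*k(5, 7) = 4*(-22*7 - 17*5) = 4*(-154 - 85) = 4*(-239) = -956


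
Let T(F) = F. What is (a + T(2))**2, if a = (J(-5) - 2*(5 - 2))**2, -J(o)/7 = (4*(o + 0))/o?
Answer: 1340964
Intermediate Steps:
J(o) = -28 (J(o) = -7*4*(o + 0)/o = -7*4*o/o = -7*4 = -28)
a = 1156 (a = (-28 - 2*(5 - 2))**2 = (-28 - 2*3)**2 = (-28 - 6)**2 = (-34)**2 = 1156)
(a + T(2))**2 = (1156 + 2)**2 = 1158**2 = 1340964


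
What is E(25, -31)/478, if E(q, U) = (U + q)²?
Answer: 18/239 ≈ 0.075314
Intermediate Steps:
E(25, -31)/478 = (-31 + 25)²/478 = (-6)²*(1/478) = 36*(1/478) = 18/239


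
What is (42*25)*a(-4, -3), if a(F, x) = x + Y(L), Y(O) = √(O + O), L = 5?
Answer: -3150 + 1050*√10 ≈ 170.39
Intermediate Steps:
Y(O) = √2*√O (Y(O) = √(2*O) = √2*√O)
a(F, x) = x + √10 (a(F, x) = x + √2*√5 = x + √10)
(42*25)*a(-4, -3) = (42*25)*(-3 + √10) = 1050*(-3 + √10) = -3150 + 1050*√10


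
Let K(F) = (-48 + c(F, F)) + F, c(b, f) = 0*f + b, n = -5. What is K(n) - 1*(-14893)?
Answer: 14835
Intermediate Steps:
c(b, f) = b (c(b, f) = 0 + b = b)
K(F) = -48 + 2*F (K(F) = (-48 + F) + F = -48 + 2*F)
K(n) - 1*(-14893) = (-48 + 2*(-5)) - 1*(-14893) = (-48 - 10) + 14893 = -58 + 14893 = 14835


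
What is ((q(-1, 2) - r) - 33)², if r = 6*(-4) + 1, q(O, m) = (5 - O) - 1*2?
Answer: 36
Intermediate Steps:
q(O, m) = 3 - O (q(O, m) = (5 - O) - 2 = 3 - O)
r = -23 (r = -24 + 1 = -23)
((q(-1, 2) - r) - 33)² = (((3 - 1*(-1)) - 1*(-23)) - 33)² = (((3 + 1) + 23) - 33)² = ((4 + 23) - 33)² = (27 - 33)² = (-6)² = 36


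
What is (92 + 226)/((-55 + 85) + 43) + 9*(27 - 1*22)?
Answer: 3603/73 ≈ 49.356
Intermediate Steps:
(92 + 226)/((-55 + 85) + 43) + 9*(27 - 1*22) = 318/(30 + 43) + 9*(27 - 22) = 318/73 + 9*5 = 318*(1/73) + 45 = 318/73 + 45 = 3603/73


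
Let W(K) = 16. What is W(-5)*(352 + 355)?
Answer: 11312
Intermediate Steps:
W(-5)*(352 + 355) = 16*(352 + 355) = 16*707 = 11312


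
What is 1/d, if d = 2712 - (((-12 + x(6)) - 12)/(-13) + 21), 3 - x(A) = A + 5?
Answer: 13/34951 ≈ 0.00037195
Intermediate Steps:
x(A) = -2 - A (x(A) = 3 - (A + 5) = 3 - (5 + A) = 3 + (-5 - A) = -2 - A)
d = 34951/13 (d = 2712 - (((-12 + (-2 - 1*6)) - 12)/(-13) + 21) = 2712 - (((-12 + (-2 - 6)) - 12)*(-1/13) + 21) = 2712 - (((-12 - 8) - 12)*(-1/13) + 21) = 2712 - ((-20 - 12)*(-1/13) + 21) = 2712 - (-32*(-1/13) + 21) = 2712 - (32/13 + 21) = 2712 - 1*305/13 = 2712 - 305/13 = 34951/13 ≈ 2688.5)
1/d = 1/(34951/13) = 13/34951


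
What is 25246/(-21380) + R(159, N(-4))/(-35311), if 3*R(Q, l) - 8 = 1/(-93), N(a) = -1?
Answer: -124366822757/105315410610 ≈ -1.1809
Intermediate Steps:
R(Q, l) = 743/279 (R(Q, l) = 8/3 + (⅓)/(-93) = 8/3 + (⅓)*(-1/93) = 8/3 - 1/279 = 743/279)
25246/(-21380) + R(159, N(-4))/(-35311) = 25246/(-21380) + (743/279)/(-35311) = 25246*(-1/21380) + (743/279)*(-1/35311) = -12623/10690 - 743/9851769 = -124366822757/105315410610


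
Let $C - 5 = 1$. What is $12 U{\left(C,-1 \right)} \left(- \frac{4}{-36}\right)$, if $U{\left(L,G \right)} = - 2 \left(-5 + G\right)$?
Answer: $16$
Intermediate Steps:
$C = 6$ ($C = 5 + 1 = 6$)
$U{\left(L,G \right)} = 10 - 2 G$
$12 U{\left(C,-1 \right)} \left(- \frac{4}{-36}\right) = 12 \left(10 - -2\right) \left(- \frac{4}{-36}\right) = 12 \left(10 + 2\right) \left(\left(-4\right) \left(- \frac{1}{36}\right)\right) = 12 \cdot 12 \cdot \frac{1}{9} = 144 \cdot \frac{1}{9} = 16$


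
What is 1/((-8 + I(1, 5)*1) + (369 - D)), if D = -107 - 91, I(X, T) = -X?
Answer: 1/558 ≈ 0.0017921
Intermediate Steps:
D = -198
1/((-8 + I(1, 5)*1) + (369 - D)) = 1/((-8 - 1*1*1) + (369 - 1*(-198))) = 1/((-8 - 1*1) + (369 + 198)) = 1/((-8 - 1) + 567) = 1/(-9 + 567) = 1/558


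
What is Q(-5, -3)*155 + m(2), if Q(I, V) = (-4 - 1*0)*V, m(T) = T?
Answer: 1862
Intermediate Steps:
Q(I, V) = -4*V (Q(I, V) = (-4 + 0)*V = -4*V)
Q(-5, -3)*155 + m(2) = -4*(-3)*155 + 2 = 12*155 + 2 = 1860 + 2 = 1862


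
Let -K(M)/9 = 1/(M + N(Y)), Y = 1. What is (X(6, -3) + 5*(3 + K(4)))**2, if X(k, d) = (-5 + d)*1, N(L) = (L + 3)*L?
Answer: 121/64 ≈ 1.8906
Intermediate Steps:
N(L) = L*(3 + L) (N(L) = (3 + L)*L = L*(3 + L))
X(k, d) = -5 + d
K(M) = -9/(4 + M) (K(M) = -9/(M + 1*(3 + 1)) = -9/(M + 1*4) = -9/(M + 4) = -9/(4 + M))
(X(6, -3) + 5*(3 + K(4)))**2 = ((-5 - 3) + 5*(3 - 9/(4 + 4)))**2 = (-8 + 5*(3 - 9/8))**2 = (-8 + 5*(15/8))**2 = (-8 + 75/8)**2 = (11/8)**2 = 121/64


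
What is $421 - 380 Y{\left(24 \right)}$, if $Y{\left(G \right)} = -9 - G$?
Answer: $12961$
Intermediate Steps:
$421 - 380 Y{\left(24 \right)} = 421 - 380 \left(-9 - 24\right) = 421 - -12540 = 421 + 12540 = 12961$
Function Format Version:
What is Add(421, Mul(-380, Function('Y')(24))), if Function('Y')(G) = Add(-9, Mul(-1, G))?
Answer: 12961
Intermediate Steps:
Add(421, Mul(-380, Function('Y')(24))) = Add(421, Mul(-380, Add(-9, Mul(-1, 24)))) = Add(421, Mul(-380, Add(-9, -24))) = Add(421, Mul(-380, -33)) = Add(421, 12540) = 12961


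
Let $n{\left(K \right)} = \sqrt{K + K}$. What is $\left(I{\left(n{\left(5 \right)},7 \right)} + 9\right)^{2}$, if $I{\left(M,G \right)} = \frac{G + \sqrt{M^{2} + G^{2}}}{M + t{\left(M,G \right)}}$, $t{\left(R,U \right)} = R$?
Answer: $\frac{\left(180 + \sqrt{10} \left(7 + \sqrt{59}\right)\right)^{2}}{400} \approx 128.17$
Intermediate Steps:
$n{\left(K \right)} = \sqrt{2} \sqrt{K}$ ($n{\left(K \right)} = \sqrt{2 K} = \sqrt{2} \sqrt{K}$)
$I{\left(M,G \right)} = \frac{G + \sqrt{G^{2} + M^{2}}}{2 M}$ ($I{\left(M,G \right)} = \frac{G + \sqrt{M^{2} + G^{2}}}{M + M} = \frac{G + \sqrt{G^{2} + M^{2}}}{2 M}$)
$\left(I{\left(n{\left(5 \right)},7 \right)} + 9\right)^{2} = \left(\frac{7 + \sqrt{7^{2} + \left(\sqrt{2} \sqrt{5}\right)^{2}}}{2 \sqrt{2} \sqrt{5}} + 9\right)^{2} = \left(\frac{7 + \sqrt{49 + \left(\sqrt{10}\right)^{2}}}{2 \sqrt{10}} + 9\right)^{2} = \left(\frac{\frac{\sqrt{10}}{10} \left(7 + \sqrt{49 + 10}\right)}{2} + 9\right)^{2} = \left(\frac{\frac{\sqrt{10}}{10} \left(7 + \sqrt{59}\right)}{2} + 9\right)^{2} = \left(\frac{\sqrt{10} \left(7 + \sqrt{59}\right)}{20} + 9\right)^{2} = \left(9 + \frac{\sqrt{10} \left(7 + \sqrt{59}\right)}{20}\right)^{2}$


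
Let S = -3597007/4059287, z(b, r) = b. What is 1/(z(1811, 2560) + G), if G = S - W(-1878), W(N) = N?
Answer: 4059287/14971112736 ≈ 0.00027114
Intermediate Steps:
S = -3597007/4059287 (S = -3597007*1/4059287 = -3597007/4059287 ≈ -0.88612)
G = 7619743979/4059287 (G = -3597007/4059287 - 1*(-1878) = -3597007/4059287 + 1878 = 7619743979/4059287 ≈ 1877.1)
1/(z(1811, 2560) + G) = 1/(1811 + 7619743979/4059287) = 1/(14971112736/4059287) = 4059287/14971112736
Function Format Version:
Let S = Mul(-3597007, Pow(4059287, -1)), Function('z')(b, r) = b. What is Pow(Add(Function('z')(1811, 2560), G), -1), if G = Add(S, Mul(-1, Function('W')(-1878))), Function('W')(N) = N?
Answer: Rational(4059287, 14971112736) ≈ 0.00027114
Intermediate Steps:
S = Rational(-3597007, 4059287) (S = Mul(-3597007, Rational(1, 4059287)) = Rational(-3597007, 4059287) ≈ -0.88612)
G = Rational(7619743979, 4059287) (G = Add(Rational(-3597007, 4059287), Mul(-1, -1878)) = Add(Rational(-3597007, 4059287), 1878) = Rational(7619743979, 4059287) ≈ 1877.1)
Pow(Add(Function('z')(1811, 2560), G), -1) = Pow(Add(1811, Rational(7619743979, 4059287)), -1) = Pow(Rational(14971112736, 4059287), -1) = Rational(4059287, 14971112736)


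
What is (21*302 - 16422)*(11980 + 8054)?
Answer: -201942720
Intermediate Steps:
(21*302 - 16422)*(11980 + 8054) = (6342 - 16422)*20034 = -10080*20034 = -201942720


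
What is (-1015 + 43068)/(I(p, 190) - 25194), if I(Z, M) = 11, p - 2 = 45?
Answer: -42053/25183 ≈ -1.6699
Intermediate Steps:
p = 47 (p = 2 + 45 = 47)
(-1015 + 43068)/(I(p, 190) - 25194) = (-1015 + 43068)/(11 - 25194) = 42053/(-25183) = 42053*(-1/25183) = -42053/25183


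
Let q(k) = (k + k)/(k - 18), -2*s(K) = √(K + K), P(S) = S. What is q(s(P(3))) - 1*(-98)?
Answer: 21068/215 + 12*√6/215 ≈ 98.127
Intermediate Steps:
s(K) = -√2*√K/2 (s(K) = -√(K + K)/2 = -√2*√K/2)
q(k) = 2*k/(-18 + k) (q(k) = (2*k)/(-18 + k) = 2*k/(-18 + k))
q(s(P(3))) - 1*(-98) = 2*(-√2*√3/2)/(-18 - √2*√3/2) - 1*(-98) = 2*(-√6/2)/(-18 - √6/2) + 98 = -√6/(-18 - √6/2) + 98 = 98 - √6/(-18 - √6/2)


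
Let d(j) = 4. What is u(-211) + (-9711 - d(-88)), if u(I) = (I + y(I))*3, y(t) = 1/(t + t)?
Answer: -4366859/422 ≈ -10348.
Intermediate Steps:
y(t) = 1/(2*t)
u(I) = 3*I + 3/(2*I) (u(I) = (I + 1/(2*I))*3 = 3*I + 3/(2*I))
u(-211) + (-9711 - d(-88)) = (3*(-211) + (3/2)/(-211)) + (-9711 - 1*4) = (-633 + (3/2)*(-1/211)) + (-9711 - 4) = (-633 - 3/422) - 9715 = -267129/422 - 9715 = -4366859/422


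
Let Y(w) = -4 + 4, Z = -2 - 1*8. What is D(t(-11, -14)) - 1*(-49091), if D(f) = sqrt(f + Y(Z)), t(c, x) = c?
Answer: 49091 + I*sqrt(11) ≈ 49091.0 + 3.3166*I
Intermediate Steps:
Z = -10 (Z = -2 - 8 = -10)
Y(w) = 0
D(f) = sqrt(f) (D(f) = sqrt(f + 0) = sqrt(f))
D(t(-11, -14)) - 1*(-49091) = sqrt(-11) - 1*(-49091) = I*sqrt(11) + 49091 = 49091 + I*sqrt(11)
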